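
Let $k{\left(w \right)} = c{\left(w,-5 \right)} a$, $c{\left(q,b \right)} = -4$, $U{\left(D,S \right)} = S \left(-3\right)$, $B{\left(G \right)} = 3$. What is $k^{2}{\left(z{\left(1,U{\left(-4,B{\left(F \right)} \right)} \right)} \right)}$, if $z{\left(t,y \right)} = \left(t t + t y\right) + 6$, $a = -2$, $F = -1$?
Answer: $64$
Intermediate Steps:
$U{\left(D,S \right)} = - 3 S$
$z{\left(t,y \right)} = 6 + t^{2} + t y$ ($z{\left(t,y \right)} = \left(t^{2} + t y\right) + 6 = 6 + t^{2} + t y$)
$k{\left(w \right)} = 8$ ($k{\left(w \right)} = \left(-4\right) \left(-2\right) = 8$)
$k^{2}{\left(z{\left(1,U{\left(-4,B{\left(F \right)} \right)} \right)} \right)} = 8^{2} = 64$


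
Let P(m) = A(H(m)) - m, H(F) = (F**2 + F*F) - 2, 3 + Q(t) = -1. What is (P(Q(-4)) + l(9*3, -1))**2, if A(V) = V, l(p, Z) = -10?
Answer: 576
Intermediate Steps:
Q(t) = -4 (Q(t) = -3 - 1 = -4)
H(F) = -2 + 2*F**2 (H(F) = (F**2 + F**2) - 2 = 2*F**2 - 2 = -2 + 2*F**2)
P(m) = -2 - m + 2*m**2 (P(m) = (-2 + 2*m**2) - m = -2 - m + 2*m**2)
(P(Q(-4)) + l(9*3, -1))**2 = ((-2 - 1*(-4) + 2*(-4)**2) - 10)**2 = ((-2 + 4 + 2*16) - 10)**2 = ((-2 + 4 + 32) - 10)**2 = (34 - 10)**2 = 24**2 = 576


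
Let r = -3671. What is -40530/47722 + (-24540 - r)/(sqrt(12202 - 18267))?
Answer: -20265/23861 + 20869*I*sqrt(6065)/6065 ≈ -0.84929 + 267.97*I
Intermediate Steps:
-40530/47722 + (-24540 - r)/(sqrt(12202 - 18267)) = -40530/47722 + (-24540 - 1*(-3671))/(sqrt(12202 - 18267)) = -40530*1/47722 + (-24540 + 3671)/(sqrt(-6065)) = -20265/23861 - 20869*(-I*sqrt(6065)/6065) = -20265/23861 - (-20869)*I*sqrt(6065)/6065 = -20265/23861 + 20869*I*sqrt(6065)/6065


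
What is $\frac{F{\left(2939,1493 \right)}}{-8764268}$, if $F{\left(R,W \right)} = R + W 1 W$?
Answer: $- \frac{557997}{2191067} \approx -0.25467$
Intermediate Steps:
$F{\left(R,W \right)} = R + W^{2}$ ($F{\left(R,W \right)} = R + W W = R + W^{2}$)
$\frac{F{\left(2939,1493 \right)}}{-8764268} = \frac{2939 + 1493^{2}}{-8764268} = \left(2939 + 2229049\right) \left(- \frac{1}{8764268}\right) = 2231988 \left(- \frac{1}{8764268}\right) = - \frac{557997}{2191067}$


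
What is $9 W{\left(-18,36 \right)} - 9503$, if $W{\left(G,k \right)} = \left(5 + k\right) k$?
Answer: $3781$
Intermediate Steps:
$W{\left(G,k \right)} = k \left(5 + k\right)$
$9 W{\left(-18,36 \right)} - 9503 = 9 \cdot 36 \left(5 + 36\right) - 9503 = 9 \cdot 36 \cdot 41 - 9503 = 9 \cdot 1476 - 9503 = 13284 - 9503 = 3781$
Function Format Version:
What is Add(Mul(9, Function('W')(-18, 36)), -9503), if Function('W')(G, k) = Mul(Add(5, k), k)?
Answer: 3781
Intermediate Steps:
Function('W')(G, k) = Mul(k, Add(5, k))
Add(Mul(9, Function('W')(-18, 36)), -9503) = Add(Mul(9, Mul(36, Add(5, 36))), -9503) = Add(Mul(9, Mul(36, 41)), -9503) = Add(Mul(9, 1476), -9503) = Add(13284, -9503) = 3781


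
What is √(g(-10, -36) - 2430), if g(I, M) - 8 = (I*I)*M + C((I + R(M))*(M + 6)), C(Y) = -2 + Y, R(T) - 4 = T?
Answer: 2*I*√1191 ≈ 69.022*I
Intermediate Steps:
R(T) = 4 + T
g(I, M) = 6 + M*I² + (6 + M)*(4 + I + M) (g(I, M) = 8 + ((I*I)*M + (-2 + (I + (4 + M))*(M + 6))) = 8 + (I²*M + (-2 + (4 + I + M)*(6 + M))) = 8 + (M*I² + (-2 + (6 + M)*(4 + I + M))) = 8 + (-2 + M*I² + (6 + M)*(4 + I + M)) = 6 + M*I² + (6 + M)*(4 + I + M))
√(g(-10, -36) - 2430) = √((30 + (-36)² + 6*(-10) + 10*(-36) - 10*(-36) - 36*(-10)²) - 2430) = √((30 + 1296 - 60 - 360 + 360 - 36*100) - 2430) = √((30 + 1296 - 60 - 360 + 360 - 3600) - 2430) = √(-2334 - 2430) = √(-4764) = 2*I*√1191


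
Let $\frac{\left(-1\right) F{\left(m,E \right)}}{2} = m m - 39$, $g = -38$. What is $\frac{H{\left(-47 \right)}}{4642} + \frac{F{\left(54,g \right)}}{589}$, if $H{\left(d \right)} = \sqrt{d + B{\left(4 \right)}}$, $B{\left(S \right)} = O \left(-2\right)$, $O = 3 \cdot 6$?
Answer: $- \frac{5754}{589} + \frac{i \sqrt{83}}{4642} \approx -9.7691 + 0.0019626 i$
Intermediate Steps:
$O = 18$
$B{\left(S \right)} = -36$ ($B{\left(S \right)} = 18 \left(-2\right) = -36$)
$F{\left(m,E \right)} = 78 - 2 m^{2}$ ($F{\left(m,E \right)} = - 2 \left(m m - 39\right) = - 2 \left(m^{2} - 39\right) = - 2 \left(-39 + m^{2}\right) = 78 - 2 m^{2}$)
$H{\left(d \right)} = \sqrt{-36 + d}$ ($H{\left(d \right)} = \sqrt{d - 36} = \sqrt{-36 + d}$)
$\frac{H{\left(-47 \right)}}{4642} + \frac{F{\left(54,g \right)}}{589} = \frac{\sqrt{-36 - 47}}{4642} + \frac{78 - 2 \cdot 54^{2}}{589} = \sqrt{-83} \cdot \frac{1}{4642} + \left(78 - 5832\right) \frac{1}{589} = i \sqrt{83} \cdot \frac{1}{4642} + \left(78 - 5832\right) \frac{1}{589} = \frac{i \sqrt{83}}{4642} - \frac{5754}{589} = - \frac{5754}{589} + \frac{i \sqrt{83}}{4642}$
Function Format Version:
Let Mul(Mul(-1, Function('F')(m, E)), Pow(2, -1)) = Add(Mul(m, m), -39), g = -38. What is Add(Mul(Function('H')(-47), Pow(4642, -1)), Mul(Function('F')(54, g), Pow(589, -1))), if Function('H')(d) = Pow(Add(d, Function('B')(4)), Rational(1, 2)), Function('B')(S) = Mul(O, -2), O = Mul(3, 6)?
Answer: Add(Rational(-5754, 589), Mul(Rational(1, 4642), I, Pow(83, Rational(1, 2)))) ≈ Add(-9.7691, Mul(0.0019626, I))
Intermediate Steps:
O = 18
Function('B')(S) = -36 (Function('B')(S) = Mul(18, -2) = -36)
Function('F')(m, E) = Add(78, Mul(-2, Pow(m, 2))) (Function('F')(m, E) = Mul(-2, Add(Mul(m, m), -39)) = Mul(-2, Add(Pow(m, 2), -39)) = Mul(-2, Add(-39, Pow(m, 2))) = Add(78, Mul(-2, Pow(m, 2))))
Function('H')(d) = Pow(Add(-36, d), Rational(1, 2)) (Function('H')(d) = Pow(Add(d, -36), Rational(1, 2)) = Pow(Add(-36, d), Rational(1, 2)))
Add(Mul(Function('H')(-47), Pow(4642, -1)), Mul(Function('F')(54, g), Pow(589, -1))) = Add(Mul(Pow(Add(-36, -47), Rational(1, 2)), Pow(4642, -1)), Mul(Add(78, Mul(-2, Pow(54, 2))), Pow(589, -1))) = Add(Mul(Pow(-83, Rational(1, 2)), Rational(1, 4642)), Mul(Add(78, Mul(-2, 2916)), Rational(1, 589))) = Add(Mul(Mul(I, Pow(83, Rational(1, 2))), Rational(1, 4642)), Mul(Add(78, -5832), Rational(1, 589))) = Add(Mul(Rational(1, 4642), I, Pow(83, Rational(1, 2))), Mul(-5754, Rational(1, 589))) = Add(Mul(Rational(1, 4642), I, Pow(83, Rational(1, 2))), Rational(-5754, 589)) = Add(Rational(-5754, 589), Mul(Rational(1, 4642), I, Pow(83, Rational(1, 2))))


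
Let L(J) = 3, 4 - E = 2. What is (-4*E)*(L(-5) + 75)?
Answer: -624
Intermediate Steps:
E = 2 (E = 4 - 1*2 = 4 - 2 = 2)
(-4*E)*(L(-5) + 75) = (-4*2)*(3 + 75) = -8*78 = -624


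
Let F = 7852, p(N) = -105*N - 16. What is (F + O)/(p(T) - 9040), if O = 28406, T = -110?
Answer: 18129/1247 ≈ 14.538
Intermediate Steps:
p(N) = -16 - 105*N
(F + O)/(p(T) - 9040) = (7852 + 28406)/((-16 - 105*(-110)) - 9040) = 36258/((-16 + 11550) - 9040) = 36258/(11534 - 9040) = 36258/2494 = 36258*(1/2494) = 18129/1247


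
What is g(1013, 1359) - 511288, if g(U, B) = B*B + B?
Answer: 1336952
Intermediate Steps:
g(U, B) = B + B**2 (g(U, B) = B**2 + B = B + B**2)
g(1013, 1359) - 511288 = 1359*(1 + 1359) - 511288 = 1359*1360 - 511288 = 1848240 - 511288 = 1336952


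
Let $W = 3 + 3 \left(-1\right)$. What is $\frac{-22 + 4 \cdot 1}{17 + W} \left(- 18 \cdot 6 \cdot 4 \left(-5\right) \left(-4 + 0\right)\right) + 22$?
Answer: $\frac{155894}{17} \approx 9170.2$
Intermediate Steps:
$W = 0$ ($W = 3 - 3 = 0$)
$\frac{-22 + 4 \cdot 1}{17 + W} \left(- 18 \cdot 6 \cdot 4 \left(-5\right) \left(-4 + 0\right)\right) + 22 = \frac{-22 + 4 \cdot 1}{17 + 0} \left(- 18 \cdot 6 \cdot 4 \left(-5\right) \left(-4 + 0\right)\right) + 22 = \frac{-22 + 4}{17} \left(- 18 \cdot 24 \left(-5\right) \left(-4\right)\right) + 22 = \left(-18\right) \frac{1}{17} \left(- 18 \left(\left(-120\right) \left(-4\right)\right)\right) + 22 = - \frac{18 \left(\left(-18\right) 480\right)}{17} + 22 = \left(- \frac{18}{17}\right) \left(-8640\right) + 22 = \frac{155520}{17} + 22 = \frac{155894}{17}$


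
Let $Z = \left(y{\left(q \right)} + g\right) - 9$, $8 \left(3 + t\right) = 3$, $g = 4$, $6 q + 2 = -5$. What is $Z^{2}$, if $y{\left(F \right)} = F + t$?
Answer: $\frac{44521}{576} \approx 77.293$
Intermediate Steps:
$q = - \frac{7}{6}$ ($q = - \frac{1}{3} + \frac{1}{6} \left(-5\right) = - \frac{1}{3} - \frac{5}{6} = - \frac{7}{6} \approx -1.1667$)
$t = - \frac{21}{8}$ ($t = -3 + \frac{1}{8} \cdot 3 = -3 + \frac{3}{8} = - \frac{21}{8} \approx -2.625$)
$y{\left(F \right)} = - \frac{21}{8} + F$ ($y{\left(F \right)} = F - \frac{21}{8} = - \frac{21}{8} + F$)
$Z = - \frac{211}{24}$ ($Z = \left(\left(- \frac{21}{8} - \frac{7}{6}\right) + 4\right) - 9 = \left(- \frac{91}{24} + 4\right) - 9 = \frac{5}{24} - 9 = - \frac{211}{24} \approx -8.7917$)
$Z^{2} = \left(- \frac{211}{24}\right)^{2} = \frac{44521}{576}$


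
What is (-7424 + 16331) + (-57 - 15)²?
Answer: 14091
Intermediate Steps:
(-7424 + 16331) + (-57 - 15)² = 8907 + (-72)² = 8907 + 5184 = 14091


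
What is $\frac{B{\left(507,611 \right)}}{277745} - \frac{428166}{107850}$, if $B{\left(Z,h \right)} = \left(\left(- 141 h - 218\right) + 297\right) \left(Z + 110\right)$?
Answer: $- \frac{194881626469}{998493275} \approx -195.18$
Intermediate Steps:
$B{\left(Z,h \right)} = \left(79 - 141 h\right) \left(110 + Z\right)$ ($B{\left(Z,h \right)} = \left(\left(-218 - 141 h\right) + 297\right) \left(110 + Z\right) = \left(79 - 141 h\right) \left(110 + Z\right)$)
$\frac{B{\left(507,611 \right)}}{277745} - \frac{428166}{107850} = \frac{8690 - 9476610 + 79 \cdot 507 - 71487 \cdot 611}{277745} - \frac{428166}{107850} = \left(8690 - 9476610 + 40053 - 43678557\right) \frac{1}{277745} - \frac{71361}{17975} = \left(-53106424\right) \frac{1}{277745} - \frac{71361}{17975} = - \frac{53106424}{277745} - \frac{71361}{17975} = - \frac{194881626469}{998493275}$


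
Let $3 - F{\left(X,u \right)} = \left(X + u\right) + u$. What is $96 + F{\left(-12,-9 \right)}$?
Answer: $129$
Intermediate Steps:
$F{\left(X,u \right)} = 3 - X - 2 u$ ($F{\left(X,u \right)} = 3 - \left(\left(X + u\right) + u\right) = 3 - \left(X + 2 u\right) = 3 - X - 2 u$)
$96 + F{\left(-12,-9 \right)} = 96 - -33 = 96 + \left(3 + 12 + 18\right) = 96 + 33 = 129$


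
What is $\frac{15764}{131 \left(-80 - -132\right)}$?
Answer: $\frac{3941}{1703} \approx 2.3142$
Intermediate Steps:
$\frac{15764}{131 \left(-80 - -132\right)} = \frac{15764}{131 \left(-80 + 132\right)} = \frac{15764}{131 \cdot 52} = \frac{15764}{6812} = 15764 \cdot \frac{1}{6812} = \frac{3941}{1703}$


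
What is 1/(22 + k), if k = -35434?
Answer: -1/35412 ≈ -2.8239e-5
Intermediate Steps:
1/(22 + k) = 1/(22 - 35434) = 1/(-35412) = -1/35412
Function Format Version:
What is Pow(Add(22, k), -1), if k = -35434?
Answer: Rational(-1, 35412) ≈ -2.8239e-5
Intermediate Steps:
Pow(Add(22, k), -1) = Pow(Add(22, -35434), -1) = Pow(-35412, -1) = Rational(-1, 35412)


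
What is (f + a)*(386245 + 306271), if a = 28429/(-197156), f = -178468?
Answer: -6091728323042373/49289 ≈ -1.2359e+11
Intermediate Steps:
a = -28429/197156 (a = 28429*(-1/197156) = -28429/197156 ≈ -0.14420)
(f + a)*(386245 + 306271) = (-178468 - 28429/197156)*(386245 + 306271) = -35186065437/197156*692516 = -6091728323042373/49289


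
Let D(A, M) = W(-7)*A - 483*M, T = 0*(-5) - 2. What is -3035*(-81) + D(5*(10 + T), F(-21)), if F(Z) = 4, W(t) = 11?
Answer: 244343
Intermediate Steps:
T = -2 (T = 0 - 2 = -2)
D(A, M) = -483*M + 11*A (D(A, M) = 11*A - 483*M = -483*M + 11*A)
-3035*(-81) + D(5*(10 + T), F(-21)) = -3035*(-81) + (-483*4 + 11*(5*(10 - 2))) = 245835 + (-1932 + 11*(5*8)) = 245835 + (-1932 + 11*40) = 245835 + (-1932 + 440) = 245835 - 1492 = 244343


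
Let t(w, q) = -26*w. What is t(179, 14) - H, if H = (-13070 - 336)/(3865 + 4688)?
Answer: -39792256/8553 ≈ -4652.4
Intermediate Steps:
H = -13406/8553 ≈ -1.5674
t(179, 14) - H = -26*179 - 1*(-13406/8553) = -4654 + 13406/8553 = -39792256/8553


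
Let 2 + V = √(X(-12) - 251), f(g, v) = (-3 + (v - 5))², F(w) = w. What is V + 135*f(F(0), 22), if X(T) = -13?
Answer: 26458 + 2*I*√66 ≈ 26458.0 + 16.248*I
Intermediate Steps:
f(g, v) = (-8 + v)² (f(g, v) = (-3 + (-5 + v))² = (-8 + v)²)
V = -2 + 2*I*√66 (V = -2 + √(-13 - 251) = -2 + √(-264) = -2 + 2*I*√66 ≈ -2.0 + 16.248*I)
V + 135*f(F(0), 22) = (-2 + 2*I*√66) + 135*(-8 + 22)² = (-2 + 2*I*√66) + 135*14² = (-2 + 2*I*√66) + 135*196 = (-2 + 2*I*√66) + 26460 = 26458 + 2*I*√66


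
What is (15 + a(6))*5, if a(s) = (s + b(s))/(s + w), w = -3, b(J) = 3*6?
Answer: 115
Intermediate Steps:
b(J) = 18
a(s) = (18 + s)/(-3 + s) (a(s) = (s + 18)/(s - 3) = (18 + s)/(-3 + s))
(15 + a(6))*5 = (15 + (18 + 6)/(-3 + 6))*5 = (15 + 24/3)*5 = (15 + (⅓)*24)*5 = (15 + 8)*5 = 23*5 = 115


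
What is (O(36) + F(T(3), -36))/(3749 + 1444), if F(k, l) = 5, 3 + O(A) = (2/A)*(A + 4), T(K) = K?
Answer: 38/46737 ≈ 0.00081306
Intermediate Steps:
O(A) = -3 + 2*(4 + A)/A (O(A) = -3 + (2/A)*(A + 4) = -3 + (2/A)*(4 + A) = -3 + 2*(4 + A)/A)
(O(36) + F(T(3), -36))/(3749 + 1444) = ((8 - 1*36)/36 + 5)/(3749 + 1444) = ((8 - 36)/36 + 5)/5193 = ((1/36)*(-28) + 5)*(1/5193) = (-7/9 + 5)*(1/5193) = (38/9)*(1/5193) = 38/46737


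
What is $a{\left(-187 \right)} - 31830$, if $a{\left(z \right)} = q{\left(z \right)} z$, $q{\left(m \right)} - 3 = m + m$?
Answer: $37547$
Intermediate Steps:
$q{\left(m \right)} = 3 + 2 m$ ($q{\left(m \right)} = 3 + \left(m + m\right) = 3 + 2 m$)
$a{\left(z \right)} = z \left(3 + 2 z\right)$ ($a{\left(z \right)} = \left(3 + 2 z\right) z = z \left(3 + 2 z\right)$)
$a{\left(-187 \right)} - 31830 = - 187 \left(3 + 2 \left(-187\right)\right) - 31830 = - 187 \left(3 - 374\right) - 31830 = \left(-187\right) \left(-371\right) - 31830 = 69377 - 31830 = 37547$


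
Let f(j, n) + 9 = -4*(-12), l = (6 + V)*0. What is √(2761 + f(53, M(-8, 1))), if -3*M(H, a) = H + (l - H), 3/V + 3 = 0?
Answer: 20*√7 ≈ 52.915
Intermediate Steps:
V = -1 (V = 3/(-3 + 0) = 3/(-3) = 3*(-⅓) = -1)
l = 0 (l = (6 - 1)*0 = 5*0 = 0)
M(H, a) = 0 (M(H, a) = -(H + (0 - H))/3 = -(H - H)/3 = -⅓*0 = 0)
f(j, n) = 39 (f(j, n) = -9 - 4*(-12) = -9 + 48 = 39)
√(2761 + f(53, M(-8, 1))) = √(2761 + 39) = √2800 = 20*√7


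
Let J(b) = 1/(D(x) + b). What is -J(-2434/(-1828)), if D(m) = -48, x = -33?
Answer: 914/42655 ≈ 0.021428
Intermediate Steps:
J(b) = 1/(-48 + b)
-J(-2434/(-1828)) = -1/(-48 - 2434/(-1828)) = -1/(-48 - 2434*(-1/1828)) = -1/(-48 + 1217/914) = -1/(-42655/914) = -1*(-914/42655) = 914/42655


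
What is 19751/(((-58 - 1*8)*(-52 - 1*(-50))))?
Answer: 19751/132 ≈ 149.63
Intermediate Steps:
19751/(((-58 - 1*8)*(-52 - 1*(-50)))) = 19751/(((-58 - 8)*(-52 + 50))) = 19751/((-66*(-2))) = 19751/132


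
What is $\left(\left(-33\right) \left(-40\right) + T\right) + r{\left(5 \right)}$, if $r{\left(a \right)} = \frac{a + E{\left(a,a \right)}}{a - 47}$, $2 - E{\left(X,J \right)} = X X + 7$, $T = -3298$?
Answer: $- \frac{83051}{42} \approx -1977.4$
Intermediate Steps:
$E{\left(X,J \right)} = -5 - X^{2}$ ($E{\left(X,J \right)} = 2 - \left(X X + 7\right) = 2 - \left(X^{2} + 7\right) = 2 - \left(7 + X^{2}\right) = -5 - X^{2}$)
$r{\left(a \right)} = \frac{-5 + a - a^{2}}{-47 + a}$ ($r{\left(a \right)} = \frac{a - \left(5 + a^{2}\right)}{a - 47} = \frac{-5 + a - a^{2}}{-47 + a}$)
$\left(\left(-33\right) \left(-40\right) + T\right) + r{\left(5 \right)} = \left(\left(-33\right) \left(-40\right) - 3298\right) + \frac{-5 + 5 - 5^{2}}{-47 + 5} = \left(1320 - 3298\right) + \frac{-5 + 5 - 25}{-42} = -1978 - \frac{-5 + 5 - 25}{42} = -1978 - - \frac{25}{42} = -1978 + \frac{25}{42} = - \frac{83051}{42}$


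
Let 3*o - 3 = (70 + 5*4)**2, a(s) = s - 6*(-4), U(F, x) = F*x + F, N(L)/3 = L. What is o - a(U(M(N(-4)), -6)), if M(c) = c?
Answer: 2617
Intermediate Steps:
N(L) = 3*L
U(F, x) = F + F*x
a(s) = 24 + s (a(s) = s + 24 = 24 + s)
o = 2701 (o = 1 + (70 + 5*4)**2/3 = 1 + (70 + 20)**2/3 = 1 + (1/3)*90**2 = 1 + (1/3)*8100 = 1 + 2700 = 2701)
o - a(U(M(N(-4)), -6)) = 2701 - (24 + (3*(-4))*(1 - 6)) = 2701 - (24 - 12*(-5)) = 2701 - (24 + 60) = 2701 - 1*84 = 2701 - 84 = 2617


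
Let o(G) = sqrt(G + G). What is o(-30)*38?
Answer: 76*I*sqrt(15) ≈ 294.35*I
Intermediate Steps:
o(G) = sqrt(2)*sqrt(G) (o(G) = sqrt(2*G) = sqrt(2)*sqrt(G))
o(-30)*38 = (sqrt(2)*sqrt(-30))*38 = (sqrt(2)*(I*sqrt(30)))*38 = (2*I*sqrt(15))*38 = 76*I*sqrt(15)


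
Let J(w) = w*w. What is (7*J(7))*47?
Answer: 16121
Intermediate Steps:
J(w) = w²
(7*J(7))*47 = (7*7²)*47 = (7*49)*47 = 343*47 = 16121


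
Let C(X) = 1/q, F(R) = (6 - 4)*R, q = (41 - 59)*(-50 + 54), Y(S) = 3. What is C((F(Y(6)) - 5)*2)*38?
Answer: -19/36 ≈ -0.52778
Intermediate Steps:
q = -72 (q = -18*4 = -72)
F(R) = 2*R
C(X) = -1/72 (C(X) = 1/(-72) = -1/72)
C((F(Y(6)) - 5)*2)*38 = -1/72*38 = -19/36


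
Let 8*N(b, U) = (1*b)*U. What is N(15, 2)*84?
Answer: 315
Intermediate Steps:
N(b, U) = U*b/8 (N(b, U) = ((1*b)*U)/8 = (b*U)/8 = (U*b)/8 = U*b/8)
N(15, 2)*84 = ((1/8)*2*15)*84 = (15/4)*84 = 315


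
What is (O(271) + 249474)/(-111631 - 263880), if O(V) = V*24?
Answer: -255978/375511 ≈ -0.68168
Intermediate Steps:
O(V) = 24*V
(O(271) + 249474)/(-111631 - 263880) = (24*271 + 249474)/(-111631 - 263880) = (6504 + 249474)/(-375511) = 255978*(-1/375511) = -255978/375511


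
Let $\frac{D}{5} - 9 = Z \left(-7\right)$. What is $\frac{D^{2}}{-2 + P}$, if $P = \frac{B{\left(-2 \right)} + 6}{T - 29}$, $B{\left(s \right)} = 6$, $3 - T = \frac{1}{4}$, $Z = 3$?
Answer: $- \frac{63000}{43} \approx -1465.1$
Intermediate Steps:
$T = \frac{11}{4}$ ($T = 3 - \frac{1}{4} = \frac{11}{4} \approx 2.75$)
$P = - \frac{16}{35}$ ($P = \frac{6 + 6}{\frac{11}{4} - 29} = \frac{12}{- \frac{105}{4}} = 12 \left(- \frac{4}{105}\right) = - \frac{16}{35} \approx -0.45714$)
$D = -60$ ($D = 45 + 5 \cdot 3 \left(-7\right) = 45 + 5 \left(-21\right) = 45 - 105 = -60$)
$\frac{D^{2}}{-2 + P} = \frac{\left(-60\right)^{2}}{-2 - \frac{16}{35}} = \frac{3600}{- \frac{86}{35}} = 3600 \left(- \frac{35}{86}\right) = - \frac{63000}{43}$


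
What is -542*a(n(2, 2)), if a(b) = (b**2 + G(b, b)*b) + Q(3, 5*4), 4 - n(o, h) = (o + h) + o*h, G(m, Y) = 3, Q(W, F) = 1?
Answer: -2710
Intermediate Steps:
n(o, h) = 4 - h - o - h*o (n(o, h) = 4 - ((o + h) + o*h) = 4 - ((h + o) + h*o) = 4 - (h + o + h*o) = 4 + (-h - o - h*o) = 4 - h - o - h*o)
a(b) = 1 + b**2 + 3*b (a(b) = (b**2 + 3*b) + 1 = 1 + b**2 + 3*b)
-542*a(n(2, 2)) = -542*(1 + (4 - 1*2 - 1*2 - 1*2*2)**2 + 3*(4 - 1*2 - 1*2 - 1*2*2)) = -542*(1 + (4 - 2 - 2 - 4)**2 + 3*(4 - 2 - 2 - 4)) = -542*(1 + (-4)**2 + 3*(-4)) = -542*(1 + 16 - 12) = -542*5 = -2710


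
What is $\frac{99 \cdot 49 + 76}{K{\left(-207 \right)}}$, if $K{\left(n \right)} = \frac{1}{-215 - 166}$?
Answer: $-1877187$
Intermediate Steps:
$K{\left(n \right)} = - \frac{1}{381}$ ($K{\left(n \right)} = \frac{1}{-381} = - \frac{1}{381}$)
$\frac{99 \cdot 49 + 76}{K{\left(-207 \right)}} = \frac{99 \cdot 49 + 76}{- \frac{1}{381}} = \left(4851 + 76\right) \left(-381\right) = 4927 \left(-381\right) = -1877187$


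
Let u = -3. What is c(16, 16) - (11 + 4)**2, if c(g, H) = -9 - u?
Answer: -231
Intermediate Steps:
c(g, H) = -6 (c(g, H) = -9 - 1*(-3) = -9 + 3 = -6)
c(16, 16) - (11 + 4)**2 = -6 - (11 + 4)**2 = -6 - 1*15**2 = -6 - 1*225 = -6 - 225 = -231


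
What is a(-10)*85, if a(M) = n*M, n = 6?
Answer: -5100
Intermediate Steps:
a(M) = 6*M
a(-10)*85 = (6*(-10))*85 = -60*85 = -5100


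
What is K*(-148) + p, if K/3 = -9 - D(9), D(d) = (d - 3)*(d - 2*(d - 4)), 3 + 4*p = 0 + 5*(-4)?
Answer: 5305/4 ≈ 1326.3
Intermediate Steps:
p = -23/4 (p = -¾ + (0 + 5*(-4))/4 = -¾ + (0 - 20)/4 = -¾ + (¼)*(-20) = -¾ - 5 = -23/4 ≈ -5.7500)
D(d) = (-3 + d)*(8 - d) (D(d) = (-3 + d)*(d - 2*(-4 + d)) = (-3 + d)*(d + (8 - 2*d)) = (-3 + d)*(8 - d))
K = -9 (K = 3*(-9 - (-24 - 1*9² + 11*9)) = 3*(-9 - (-24 - 1*81 + 99)) = 3*(-9 - (-24 - 81 + 99)) = 3*(-9 - 1*(-6)) = 3*(-9 + 6) = 3*(-3) = -9)
K*(-148) + p = -9*(-148) - 23/4 = 1332 - 23/4 = 5305/4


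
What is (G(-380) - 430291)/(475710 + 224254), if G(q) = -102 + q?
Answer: -430773/699964 ≈ -0.61542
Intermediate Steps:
(G(-380) - 430291)/(475710 + 224254) = ((-102 - 380) - 430291)/(475710 + 224254) = (-482 - 430291)/699964 = -430773*1/699964 = -430773/699964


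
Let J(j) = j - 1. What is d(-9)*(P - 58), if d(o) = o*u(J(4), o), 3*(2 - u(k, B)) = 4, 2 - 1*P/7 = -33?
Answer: -1122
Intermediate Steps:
P = 245 (P = 14 - 7*(-33) = 14 + 231 = 245)
J(j) = -1 + j
u(k, B) = ⅔ (u(k, B) = 2 - ⅓*4 = 2 - 4/3 = ⅔)
d(o) = 2*o/3 (d(o) = o*(⅔) = 2*o/3)
d(-9)*(P - 58) = ((⅔)*(-9))*(245 - 58) = -6*187 = -1122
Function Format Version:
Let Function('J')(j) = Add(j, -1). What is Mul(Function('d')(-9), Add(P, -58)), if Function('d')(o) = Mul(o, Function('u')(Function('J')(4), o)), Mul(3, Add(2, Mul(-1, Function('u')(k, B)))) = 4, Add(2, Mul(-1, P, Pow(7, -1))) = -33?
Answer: -1122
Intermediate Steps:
P = 245 (P = Add(14, Mul(-7, -33)) = Add(14, 231) = 245)
Function('J')(j) = Add(-1, j)
Function('u')(k, B) = Rational(2, 3) (Function('u')(k, B) = Add(2, Mul(Rational(-1, 3), 4)) = Add(2, Rational(-4, 3)) = Rational(2, 3))
Function('d')(o) = Mul(Rational(2, 3), o) (Function('d')(o) = Mul(o, Rational(2, 3)) = Mul(Rational(2, 3), o))
Mul(Function('d')(-9), Add(P, -58)) = Mul(Mul(Rational(2, 3), -9), Add(245, -58)) = Mul(-6, 187) = -1122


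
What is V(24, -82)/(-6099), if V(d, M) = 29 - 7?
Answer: -22/6099 ≈ -0.0036072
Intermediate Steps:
V(d, M) = 22
V(24, -82)/(-6099) = 22/(-6099) = 22*(-1/6099) = -22/6099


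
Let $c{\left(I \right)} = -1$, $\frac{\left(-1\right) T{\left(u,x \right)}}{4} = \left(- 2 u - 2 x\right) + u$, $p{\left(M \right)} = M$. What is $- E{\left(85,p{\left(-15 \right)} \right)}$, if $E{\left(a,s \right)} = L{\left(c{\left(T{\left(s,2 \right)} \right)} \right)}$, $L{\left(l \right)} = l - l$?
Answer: $0$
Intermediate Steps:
$T{\left(u,x \right)} = 4 u + 8 x$ ($T{\left(u,x \right)} = - 4 \left(\left(- 2 u - 2 x\right) + u\right) = - 4 \left(- u - 2 x\right) = 4 u + 8 x$)
$L{\left(l \right)} = 0$
$E{\left(a,s \right)} = 0$
$- E{\left(85,p{\left(-15 \right)} \right)} = \left(-1\right) 0 = 0$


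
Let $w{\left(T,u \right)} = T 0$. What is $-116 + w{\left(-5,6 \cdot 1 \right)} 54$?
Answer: $-116$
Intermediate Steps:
$w{\left(T,u \right)} = 0$
$-116 + w{\left(-5,6 \cdot 1 \right)} 54 = -116 + 0 \cdot 54 = -116 + 0 = -116$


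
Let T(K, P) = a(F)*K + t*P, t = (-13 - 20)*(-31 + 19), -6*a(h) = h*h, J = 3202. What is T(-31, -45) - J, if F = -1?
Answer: -126101/6 ≈ -21017.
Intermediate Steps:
a(h) = -h²/6 (a(h) = -h*h/6 = -h²/6)
t = 396 (t = -33*(-12) = 396)
T(K, P) = 396*P - K/6 (T(K, P) = (-⅙*(-1)²)*K + 396*P = (-⅙*1)*K + 396*P = -K/6 + 396*P = 396*P - K/6)
T(-31, -45) - J = (396*(-45) - ⅙*(-31)) - 1*3202 = (-17820 + 31/6) - 3202 = -106889/6 - 3202 = -126101/6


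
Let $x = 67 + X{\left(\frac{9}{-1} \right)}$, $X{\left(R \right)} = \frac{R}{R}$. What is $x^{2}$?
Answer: $4624$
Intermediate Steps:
$X{\left(R \right)} = 1$
$x = 68$ ($x = 67 + 1 = 68$)
$x^{2} = 68^{2} = 4624$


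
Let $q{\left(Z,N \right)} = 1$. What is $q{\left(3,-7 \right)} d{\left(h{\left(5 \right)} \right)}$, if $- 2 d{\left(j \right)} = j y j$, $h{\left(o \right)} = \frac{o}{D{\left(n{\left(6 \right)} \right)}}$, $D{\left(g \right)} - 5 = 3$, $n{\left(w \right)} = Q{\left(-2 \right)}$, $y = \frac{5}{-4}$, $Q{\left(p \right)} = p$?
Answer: $\frac{125}{512} \approx 0.24414$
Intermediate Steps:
$y = - \frac{5}{4}$ ($y = 5 \left(- \frac{1}{4}\right) = - \frac{5}{4} \approx -1.25$)
$n{\left(w \right)} = -2$
$D{\left(g \right)} = 8$ ($D{\left(g \right)} = 5 + 3 = 8$)
$h{\left(o \right)} = \frac{o}{8}$
$d{\left(j \right)} = \frac{5 j^{2}}{8}$ ($d{\left(j \right)} = - \frac{j \left(- \frac{5}{4}\right) j}{2} = - \frac{- \frac{5 j}{4} j}{2} = - \frac{\left(- \frac{5}{4}\right) j^{2}}{2} = \frac{5 j^{2}}{8}$)
$q{\left(3,-7 \right)} d{\left(h{\left(5 \right)} \right)} = 1 \frac{5 \left(\frac{1}{8} \cdot 5\right)^{2}}{8} = 1 \frac{5 \left(\frac{5}{8}\right)^{2}}{8} = 1 \cdot \frac{5}{8} \cdot \frac{25}{64} = 1 \cdot \frac{125}{512} = \frac{125}{512}$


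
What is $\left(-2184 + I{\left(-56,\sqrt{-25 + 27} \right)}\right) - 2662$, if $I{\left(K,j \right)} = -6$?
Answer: $-4852$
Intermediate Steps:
$\left(-2184 + I{\left(-56,\sqrt{-25 + 27} \right)}\right) - 2662 = \left(-2184 - 6\right) - 2662 = -2190 - 2662 = -4852$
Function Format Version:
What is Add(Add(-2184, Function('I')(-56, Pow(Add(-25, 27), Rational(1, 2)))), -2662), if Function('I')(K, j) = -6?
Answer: -4852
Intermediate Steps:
Add(Add(-2184, Function('I')(-56, Pow(Add(-25, 27), Rational(1, 2)))), -2662) = Add(Add(-2184, -6), -2662) = Add(-2190, -2662) = -4852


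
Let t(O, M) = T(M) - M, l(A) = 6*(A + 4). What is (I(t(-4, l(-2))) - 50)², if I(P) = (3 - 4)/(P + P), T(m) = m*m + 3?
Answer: 182277001/72900 ≈ 2500.4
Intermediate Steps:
T(m) = 3 + m² (T(m) = m² + 3 = 3 + m²)
l(A) = 24 + 6*A (l(A) = 6*(4 + A) = 24 + 6*A)
t(O, M) = 3 + M² - M (t(O, M) = (3 + M²) - M = 3 + M² - M)
I(P) = -1/(2*P)
(I(t(-4, l(-2))) - 50)² = (-1/(2*(3 + (24 + 6*(-2))² - (24 + 6*(-2)))) - 50)² = (-1/(2*(3 + (24 - 12)² - (24 - 12))) - 50)² = (-1/(2*(3 + 12² - 1*12)) - 50)² = (-1/(2*(3 + 144 - 12)) - 50)² = (-½/135 - 50)² = (-½*1/135 - 50)² = (-1/270 - 50)² = (-13501/270)² = 182277001/72900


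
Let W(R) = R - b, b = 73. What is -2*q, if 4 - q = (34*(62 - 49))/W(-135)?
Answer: -49/4 ≈ -12.250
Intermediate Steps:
W(R) = -73 + R (W(R) = R - 1*73 = R - 73 = -73 + R)
q = 49/8 (q = 4 - 34*(62 - 49)/(-73 - 135) = 4 - 34*13/(-208) = 4 - 442*(-1)/208 = 4 - 1*(-17/8) = 4 + 17/8 = 49/8 ≈ 6.1250)
-2*q = -2*49/8 = -49/4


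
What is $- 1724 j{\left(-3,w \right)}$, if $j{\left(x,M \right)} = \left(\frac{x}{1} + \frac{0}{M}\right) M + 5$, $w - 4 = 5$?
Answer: $37928$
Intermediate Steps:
$w = 9$ ($w = 4 + 5 = 9$)
$j{\left(x,M \right)} = 5 + M x$ ($j{\left(x,M \right)} = \left(x 1 + 0\right) M + 5 = \left(x + 0\right) M + 5 = x M + 5 = M x + 5 = 5 + M x$)
$- 1724 j{\left(-3,w \right)} = - 1724 \left(5 + 9 \left(-3\right)\right) = - 1724 \left(5 - 27\right) = \left(-1724\right) \left(-22\right) = 37928$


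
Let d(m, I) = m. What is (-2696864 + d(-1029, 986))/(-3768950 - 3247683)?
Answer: 2697893/7016633 ≈ 0.38450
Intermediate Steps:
(-2696864 + d(-1029, 986))/(-3768950 - 3247683) = (-2696864 - 1029)/(-3768950 - 3247683) = -2697893/(-7016633) = -2697893*(-1/7016633) = 2697893/7016633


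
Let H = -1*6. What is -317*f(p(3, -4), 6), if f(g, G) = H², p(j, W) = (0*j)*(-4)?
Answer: -11412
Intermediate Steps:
H = -6
p(j, W) = 0 (p(j, W) = 0*(-4) = 0)
f(g, G) = 36 (f(g, G) = (-6)² = 36)
-317*f(p(3, -4), 6) = -317*36 = -11412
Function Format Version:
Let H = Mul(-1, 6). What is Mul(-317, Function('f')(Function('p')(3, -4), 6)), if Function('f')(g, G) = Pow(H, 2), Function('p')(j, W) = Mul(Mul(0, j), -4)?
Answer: -11412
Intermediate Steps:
H = -6
Function('p')(j, W) = 0 (Function('p')(j, W) = Mul(0, -4) = 0)
Function('f')(g, G) = 36 (Function('f')(g, G) = Pow(-6, 2) = 36)
Mul(-317, Function('f')(Function('p')(3, -4), 6)) = Mul(-317, 36) = -11412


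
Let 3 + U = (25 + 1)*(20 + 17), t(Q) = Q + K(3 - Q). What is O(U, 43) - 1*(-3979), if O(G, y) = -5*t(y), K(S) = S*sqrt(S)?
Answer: 3764 + 400*I*sqrt(10) ≈ 3764.0 + 1264.9*I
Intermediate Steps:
K(S) = S**(3/2)
t(Q) = Q + (3 - Q)**(3/2)
U = 959 (U = -3 + (25 + 1)*(20 + 17) = -3 + 26*37 = -3 + 962 = 959)
O(G, y) = -5*y - 5*(3 - y)**(3/2) (O(G, y) = -5*(y + (3 - y)**(3/2)) = -5*y - 5*(3 - y)**(3/2))
O(U, 43) - 1*(-3979) = (-5*43 - 5*(3 - 1*43)**(3/2)) - 1*(-3979) = (-215 - 5*(3 - 43)**(3/2)) + 3979 = (-215 - (-400)*I*sqrt(10)) + 3979 = (-215 + 400*I*sqrt(10)) + 3979 = 3764 + 400*I*sqrt(10)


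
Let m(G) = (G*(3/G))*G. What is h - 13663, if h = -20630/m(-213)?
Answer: -8710027/639 ≈ -13631.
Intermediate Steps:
m(G) = 3*G
h = 20630/639 (h = -20630/(3*(-213)) = -20630/(-639) = -20630*(-1/639) = 20630/639 ≈ 32.285)
h - 13663 = 20630/639 - 13663 = -8710027/639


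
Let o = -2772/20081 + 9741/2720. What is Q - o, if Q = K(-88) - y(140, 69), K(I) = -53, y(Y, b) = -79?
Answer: 72474067/3212960 ≈ 22.557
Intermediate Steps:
o = 11062893/3212960 (o = -2772*1/20081 + 9741*(1/2720) = -2772/20081 + 573/160 = 11062893/3212960 ≈ 3.4432)
Q = 26 (Q = -53 - 1*(-79) = -53 + 79 = 26)
Q - o = 26 - 1*11062893/3212960 = 26 - 11062893/3212960 = 72474067/3212960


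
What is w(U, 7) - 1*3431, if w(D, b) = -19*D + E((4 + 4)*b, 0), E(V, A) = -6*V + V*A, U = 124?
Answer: -6123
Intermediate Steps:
E(V, A) = -6*V + A*V
w(D, b) = -48*b - 19*D (w(D, b) = -19*D + ((4 + 4)*b)*(-6 + 0) = -19*D + (8*b)*(-6) = -19*D - 48*b = -48*b - 19*D)
w(U, 7) - 1*3431 = (-48*7 - 19*124) - 1*3431 = (-336 - 2356) - 3431 = -2692 - 3431 = -6123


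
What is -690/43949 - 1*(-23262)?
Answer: 1022340948/43949 ≈ 23262.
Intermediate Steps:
-690/43949 - 1*(-23262) = -690*1/43949 + 23262 = -690/43949 + 23262 = 1022340948/43949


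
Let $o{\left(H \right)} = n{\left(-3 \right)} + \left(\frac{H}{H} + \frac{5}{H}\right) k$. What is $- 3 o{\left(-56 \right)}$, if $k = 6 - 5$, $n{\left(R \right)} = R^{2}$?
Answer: $- \frac{1665}{56} \approx -29.732$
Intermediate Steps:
$k = 1$ ($k = 6 - 5 = 1$)
$o{\left(H \right)} = 10 + \frac{5}{H}$ ($o{\left(H \right)} = \left(-3\right)^{2} + \left(\frac{H}{H} + \frac{5}{H}\right) 1 = 9 + \left(1 + \frac{5}{H}\right) 1 = 9 + \left(1 + \frac{5}{H}\right) = 10 + \frac{5}{H}$)
$- 3 o{\left(-56 \right)} = - 3 \left(10 + \frac{5}{-56}\right) = - 3 \left(10 + 5 \left(- \frac{1}{56}\right)\right) = - 3 \left(10 - \frac{5}{56}\right) = \left(-3\right) \frac{555}{56} = - \frac{1665}{56}$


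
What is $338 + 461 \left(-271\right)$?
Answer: $-124593$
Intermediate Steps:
$338 + 461 \left(-271\right) = 338 - 124931 = -124593$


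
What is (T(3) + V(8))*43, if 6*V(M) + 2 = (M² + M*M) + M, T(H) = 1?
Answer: 3010/3 ≈ 1003.3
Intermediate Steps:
V(M) = -⅓ + M²/3 + M/6 (V(M) = -⅓ + ((M² + M*M) + M)/6 = -⅓ + ((M² + M²) + M)/6 = -⅓ + (2*M² + M)/6 = -⅓ + (M + 2*M²)/6 = -⅓ + (M²/3 + M/6) = -⅓ + M²/3 + M/6)
(T(3) + V(8))*43 = (1 + (-⅓ + (⅓)*8² + (⅙)*8))*43 = (1 + (-⅓ + (⅓)*64 + 4/3))*43 = (1 + (-⅓ + 64/3 + 4/3))*43 = (1 + 67/3)*43 = (70/3)*43 = 3010/3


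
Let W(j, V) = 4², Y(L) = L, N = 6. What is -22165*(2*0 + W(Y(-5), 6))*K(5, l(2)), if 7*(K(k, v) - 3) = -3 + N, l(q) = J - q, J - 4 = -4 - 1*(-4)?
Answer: -8511360/7 ≈ -1.2159e+6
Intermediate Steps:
J = 4 (J = 4 + (-4 - 1*(-4)) = 4 + (-4 + 4) = 4 + 0 = 4)
W(j, V) = 16
l(q) = 4 - q
K(k, v) = 24/7 (K(k, v) = 3 + (-3 + 6)/7 = 3 + (⅐)*3 = 3 + 3/7 = 24/7)
-22165*(2*0 + W(Y(-5), 6))*K(5, l(2)) = -22165*(2*0 + 16)*24/7 = -22165*(0 + 16)*24/7 = -354640*24/7 = -22165*384/7 = -8511360/7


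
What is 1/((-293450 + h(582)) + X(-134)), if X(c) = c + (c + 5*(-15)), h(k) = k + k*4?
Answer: -1/290883 ≈ -3.4378e-6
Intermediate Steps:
h(k) = 5*k (h(k) = k + 4*k = 5*k)
X(c) = -75 + 2*c (X(c) = c + (c - 75) = c + (-75 + c) = -75 + 2*c)
1/((-293450 + h(582)) + X(-134)) = 1/((-293450 + 5*582) + (-75 + 2*(-134))) = 1/((-293450 + 2910) + (-75 - 268)) = 1/(-290540 - 343) = 1/(-290883) = -1/290883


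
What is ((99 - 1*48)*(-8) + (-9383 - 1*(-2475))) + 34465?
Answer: 27149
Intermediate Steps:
((99 - 1*48)*(-8) + (-9383 - 1*(-2475))) + 34465 = ((99 - 48)*(-8) + (-9383 + 2475)) + 34465 = (51*(-8) - 6908) + 34465 = (-408 - 6908) + 34465 = -7316 + 34465 = 27149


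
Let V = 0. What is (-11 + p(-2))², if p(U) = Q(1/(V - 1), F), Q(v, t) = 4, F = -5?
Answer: 49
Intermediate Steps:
p(U) = 4
(-11 + p(-2))² = (-11 + 4)² = (-7)² = 49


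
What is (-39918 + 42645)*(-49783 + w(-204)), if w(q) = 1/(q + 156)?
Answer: -2172132765/16 ≈ -1.3576e+8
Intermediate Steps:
w(q) = 1/(156 + q)
(-39918 + 42645)*(-49783 + w(-204)) = (-39918 + 42645)*(-49783 + 1/(156 - 204)) = 2727*(-49783 + 1/(-48)) = 2727*(-49783 - 1/48) = 2727*(-2389585/48) = -2172132765/16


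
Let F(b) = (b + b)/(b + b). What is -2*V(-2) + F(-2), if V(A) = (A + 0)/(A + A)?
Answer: 0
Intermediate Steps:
F(b) = 1 (F(b) = (2*b)/((2*b)) = (2*b)*(1/(2*b)) = 1)
V(A) = 1/2 (V(A) = A/((2*A)) = A*(1/(2*A)) = 1/2)
-2*V(-2) + F(-2) = -2*1/2 + 1 = -1 + 1 = 0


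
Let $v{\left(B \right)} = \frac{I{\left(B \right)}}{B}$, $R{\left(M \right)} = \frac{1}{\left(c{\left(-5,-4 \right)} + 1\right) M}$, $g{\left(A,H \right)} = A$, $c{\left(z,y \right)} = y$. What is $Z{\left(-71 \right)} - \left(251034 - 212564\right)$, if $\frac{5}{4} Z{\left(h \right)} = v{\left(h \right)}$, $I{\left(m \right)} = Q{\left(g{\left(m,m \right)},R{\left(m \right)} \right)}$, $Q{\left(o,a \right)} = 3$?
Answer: $- \frac{13656862}{355} \approx -38470.0$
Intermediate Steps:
$R{\left(M \right)} = - \frac{1}{3 M}$ ($R{\left(M \right)} = \frac{1}{\left(-4 + 1\right) M} = \frac{1}{\left(-3\right) M} = - \frac{1}{3 M}$)
$I{\left(m \right)} = 3$
$v{\left(B \right)} = \frac{3}{B}$
$Z{\left(h \right)} = \frac{12}{5 h}$ ($Z{\left(h \right)} = \frac{4 \frac{3}{h}}{5} = \frac{12}{5 h}$)
$Z{\left(-71 \right)} - \left(251034 - 212564\right) = \frac{12}{5 \left(-71\right)} - \left(251034 - 212564\right) = \frac{12}{5} \left(- \frac{1}{71}\right) - 38470 = - \frac{12}{355} - 38470 = - \frac{13656862}{355}$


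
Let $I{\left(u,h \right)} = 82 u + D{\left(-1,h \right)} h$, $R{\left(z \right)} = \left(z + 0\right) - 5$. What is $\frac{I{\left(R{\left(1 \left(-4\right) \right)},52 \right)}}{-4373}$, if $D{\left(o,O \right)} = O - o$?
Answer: $- \frac{2018}{4373} \approx -0.46147$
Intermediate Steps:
$R{\left(z \right)} = -5 + z$ ($R{\left(z \right)} = z - 5 = -5 + z$)
$I{\left(u,h \right)} = 82 u + h \left(1 + h\right)$ ($I{\left(u,h \right)} = 82 u + \left(h - -1\right) h = 82 u + \left(h + 1\right) h = 82 u + \left(1 + h\right) h = 82 u + h \left(1 + h\right)$)
$\frac{I{\left(R{\left(1 \left(-4\right) \right)},52 \right)}}{-4373} = \frac{82 \left(-5 + 1 \left(-4\right)\right) + 52 \left(1 + 52\right)}{-4373} = \left(82 \left(-5 - 4\right) + 52 \cdot 53\right) \left(- \frac{1}{4373}\right) = \left(82 \left(-9\right) + 2756\right) \left(- \frac{1}{4373}\right) = \left(-738 + 2756\right) \left(- \frac{1}{4373}\right) = 2018 \left(- \frac{1}{4373}\right) = - \frac{2018}{4373}$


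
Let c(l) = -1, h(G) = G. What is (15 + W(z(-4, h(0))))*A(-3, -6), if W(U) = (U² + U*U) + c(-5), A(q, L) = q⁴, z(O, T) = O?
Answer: 3726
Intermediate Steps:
W(U) = -1 + 2*U² (W(U) = (U² + U*U) - 1 = (U² + U²) - 1 = 2*U² - 1 = -1 + 2*U²)
(15 + W(z(-4, h(0))))*A(-3, -6) = (15 + (-1 + 2*(-4)²))*(-3)⁴ = (15 + (-1 + 2*16))*81 = (15 + (-1 + 32))*81 = (15 + 31)*81 = 46*81 = 3726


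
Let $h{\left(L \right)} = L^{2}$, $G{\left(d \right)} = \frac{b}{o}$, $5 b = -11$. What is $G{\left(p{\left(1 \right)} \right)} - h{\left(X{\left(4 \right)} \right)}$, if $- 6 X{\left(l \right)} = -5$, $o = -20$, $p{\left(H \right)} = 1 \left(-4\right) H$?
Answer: $- \frac{263}{450} \approx -0.58444$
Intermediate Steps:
$p{\left(H \right)} = - 4 H$
$X{\left(l \right)} = \frac{5}{6}$ ($X{\left(l \right)} = \left(- \frac{1}{6}\right) \left(-5\right) = \frac{5}{6}$)
$b = - \frac{11}{5}$ ($b = \frac{1}{5} \left(-11\right) = - \frac{11}{5} \approx -2.2$)
$G{\left(d \right)} = \frac{11}{100}$ ($G{\left(d \right)} = - \frac{11}{5 \left(-20\right)} = \left(- \frac{11}{5}\right) \left(- \frac{1}{20}\right) = \frac{11}{100}$)
$G{\left(p{\left(1 \right)} \right)} - h{\left(X{\left(4 \right)} \right)} = \frac{11}{100} - \left(\frac{5}{6}\right)^{2} = \frac{11}{100} - \frac{25}{36} = - \frac{263}{450}$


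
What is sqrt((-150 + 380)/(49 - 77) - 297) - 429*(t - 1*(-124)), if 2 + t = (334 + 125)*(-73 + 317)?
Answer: -48098622 + I*sqrt(59822)/14 ≈ -4.8099e+7 + 17.47*I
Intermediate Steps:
t = 111994 (t = -2 + (334 + 125)*(-73 + 317) = -2 + 459*244 = -2 + 111996 = 111994)
sqrt((-150 + 380)/(49 - 77) - 297) - 429*(t - 1*(-124)) = sqrt((-150 + 380)/(49 - 77) - 297) - 429*(111994 - 1*(-124)) = sqrt(230/(-28) - 297) - 429*(111994 + 124) = sqrt(230*(-1/28) - 297) - 429*112118 = sqrt(-115/14 - 297) - 48098622 = sqrt(-4273/14) - 48098622 = I*sqrt(59822)/14 - 48098622 = -48098622 + I*sqrt(59822)/14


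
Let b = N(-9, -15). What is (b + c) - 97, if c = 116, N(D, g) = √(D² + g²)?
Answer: 19 + 3*√34 ≈ 36.493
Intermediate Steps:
b = 3*√34 (b = √((-9)² + (-15)²) = √(81 + 225) = √306 = 3*√34 ≈ 17.493)
(b + c) - 97 = (3*√34 + 116) - 97 = (116 + 3*√34) - 97 = 19 + 3*√34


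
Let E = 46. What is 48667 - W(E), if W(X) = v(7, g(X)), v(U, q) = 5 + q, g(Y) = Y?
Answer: 48616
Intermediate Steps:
W(X) = 5 + X
48667 - W(E) = 48667 - (5 + 46) = 48667 - 1*51 = 48667 - 51 = 48616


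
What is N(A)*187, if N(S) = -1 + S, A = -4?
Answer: -935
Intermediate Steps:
N(A)*187 = (-1 - 4)*187 = -5*187 = -935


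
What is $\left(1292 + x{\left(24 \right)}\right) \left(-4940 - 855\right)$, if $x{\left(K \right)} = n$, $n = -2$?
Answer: $-7475550$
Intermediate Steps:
$x{\left(K \right)} = -2$
$\left(1292 + x{\left(24 \right)}\right) \left(-4940 - 855\right) = \left(1292 - 2\right) \left(-4940 - 855\right) = 1290 \left(-5795\right) = -7475550$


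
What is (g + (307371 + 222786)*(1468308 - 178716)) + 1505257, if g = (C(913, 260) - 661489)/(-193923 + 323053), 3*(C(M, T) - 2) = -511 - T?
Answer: 44142298364661693/64565 ≈ 6.8369e+11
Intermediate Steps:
C(M, T) = -505/3 - T/3 (C(M, T) = 2 + (-511 - T)/3 = 2 + (-511/3 - T/3) = -505/3 - T/3)
g = -330872/64565 (g = ((-505/3 - 1/3*260) - 661489)/(-193923 + 323053) = ((-505/3 - 260/3) - 661489)/129130 = (-255 - 661489)*(1/129130) = -661744*1/129130 = -330872/64565 ≈ -5.1246)
(g + (307371 + 222786)*(1468308 - 178716)) + 1505257 = (-330872/64565 + (307371 + 222786)*(1468308 - 178716)) + 1505257 = (-330872/64565 + 530157*1289592) + 1505257 = (-330872/64565 + 683686225944) + 1505257 = 44142201177743488/64565 + 1505257 = 44142298364661693/64565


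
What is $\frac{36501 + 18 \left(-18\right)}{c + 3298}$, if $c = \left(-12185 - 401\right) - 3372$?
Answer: $- \frac{12059}{4220} \approx -2.8576$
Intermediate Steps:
$c = -15958$ ($c = -12586 - 3372 = -15958$)
$\frac{36501 + 18 \left(-18\right)}{c + 3298} = \frac{36501 + 18 \left(-18\right)}{-15958 + 3298} = \frac{36501 - 324}{-12660} = 36177 \left(- \frac{1}{12660}\right) = - \frac{12059}{4220}$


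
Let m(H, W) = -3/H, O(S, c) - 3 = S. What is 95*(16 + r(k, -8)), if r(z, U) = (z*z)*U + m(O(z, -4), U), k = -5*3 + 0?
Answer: -677825/4 ≈ -1.6946e+5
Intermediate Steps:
O(S, c) = 3 + S
k = -15 (k = -15 + 0 = -15)
r(z, U) = -3/(3 + z) + U*z² (r(z, U) = (z*z)*U - 3/(3 + z) = z²*U - 3/(3 + z) = U*z² - 3/(3 + z) = -3/(3 + z) + U*z²)
95*(16 + r(k, -8)) = 95*(16 + (-3 - 8*(-15)²*(3 - 15))/(3 - 15)) = 95*(16 + (-3 - 8*225*(-12))/(-12)) = 95*(16 - (-3 + 21600)/12) = 95*(16 - 1/12*21597) = 95*(16 - 7199/4) = 95*(-7135/4) = -677825/4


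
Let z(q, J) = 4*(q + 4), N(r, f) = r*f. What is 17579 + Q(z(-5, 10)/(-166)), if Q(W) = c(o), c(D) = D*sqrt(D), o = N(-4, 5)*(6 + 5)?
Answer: 17579 - 440*I*sqrt(55) ≈ 17579.0 - 3263.1*I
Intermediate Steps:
N(r, f) = f*r
o = -220 (o = (5*(-4))*(6 + 5) = -20*11 = -220)
z(q, J) = 16 + 4*q (z(q, J) = 4*(4 + q) = 16 + 4*q)
c(D) = D**(3/2)
Q(W) = -440*I*sqrt(55) (Q(W) = (-220)**(3/2) = -440*I*sqrt(55))
17579 + Q(z(-5, 10)/(-166)) = 17579 - 440*I*sqrt(55)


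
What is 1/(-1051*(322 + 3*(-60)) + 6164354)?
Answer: 1/6015112 ≈ 1.6625e-7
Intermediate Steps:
1/(-1051*(322 + 3*(-60)) + 6164354) = 1/(-1051*(322 - 180) + 6164354) = 1/(-1051*142 + 6164354) = 1/(-149242 + 6164354) = 1/6015112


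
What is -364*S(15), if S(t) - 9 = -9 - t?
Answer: 5460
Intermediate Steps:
S(t) = -t (S(t) = 9 + (-9 - t) = -t)
-364*S(15) = -(-364)*15 = -364*(-15) = 5460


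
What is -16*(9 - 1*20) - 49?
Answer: 127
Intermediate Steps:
-16*(9 - 1*20) - 49 = -16*(9 - 20) - 49 = -16*(-11) - 49 = 176 - 49 = 127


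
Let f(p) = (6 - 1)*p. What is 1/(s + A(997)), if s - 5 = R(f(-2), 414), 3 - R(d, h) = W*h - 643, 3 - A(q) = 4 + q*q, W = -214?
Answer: -1/904763 ≈ -1.1053e-6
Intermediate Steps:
A(q) = -1 - q² (A(q) = 3 - (4 + q*q) = 3 - (4 + q²) = 3 + (-4 - q²) = -1 - q²)
f(p) = 5*p
R(d, h) = 646 + 214*h (R(d, h) = 3 - (-214*h - 643) = 3 - (-643 - 214*h) = 3 + (643 + 214*h) = 646 + 214*h)
s = 89247 (s = 5 + (646 + 214*414) = 5 + (646 + 88596) = 5 + 89242 = 89247)
1/(s + A(997)) = 1/(89247 + (-1 - 1*997²)) = 1/(89247 + (-1 - 1*994009)) = 1/(89247 + (-1 - 994009)) = 1/(89247 - 994010) = 1/(-904763) = -1/904763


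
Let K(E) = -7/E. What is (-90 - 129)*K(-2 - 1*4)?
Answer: -511/2 ≈ -255.50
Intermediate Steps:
(-90 - 129)*K(-2 - 1*4) = (-90 - 129)*(-7/(-2 - 1*4)) = -(-1533)/(-2 - 4) = -(-1533)/(-6) = -(-1533)*(-1)/6 = -219*7/6 = -511/2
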